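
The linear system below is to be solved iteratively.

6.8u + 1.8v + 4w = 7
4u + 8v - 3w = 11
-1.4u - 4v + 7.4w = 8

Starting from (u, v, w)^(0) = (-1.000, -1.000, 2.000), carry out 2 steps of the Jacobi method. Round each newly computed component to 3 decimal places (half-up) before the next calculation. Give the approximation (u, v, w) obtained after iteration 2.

Iteration 1:
  u = (7 - (1.8)·-1.000 - (4)·2.000) / (6.8) = 0.118
  v = (11 - (4)·-1.000 - (-3)·2.000) / (8) = 2.625
  w = (8 - (-1.4)·-1.000 - (-4)·-1.000) / (7.4) = 0.351
Iteration 2:
  u = (7 - (1.8)·2.625 - (4)·0.351) / (6.8) = 0.128
  v = (11 - (4)·0.118 - (-3)·0.351) / (8) = 1.448
  w = (8 - (-1.4)·0.118 - (-4)·2.625) / (7.4) = 2.522

(0.128, 1.448, 2.522)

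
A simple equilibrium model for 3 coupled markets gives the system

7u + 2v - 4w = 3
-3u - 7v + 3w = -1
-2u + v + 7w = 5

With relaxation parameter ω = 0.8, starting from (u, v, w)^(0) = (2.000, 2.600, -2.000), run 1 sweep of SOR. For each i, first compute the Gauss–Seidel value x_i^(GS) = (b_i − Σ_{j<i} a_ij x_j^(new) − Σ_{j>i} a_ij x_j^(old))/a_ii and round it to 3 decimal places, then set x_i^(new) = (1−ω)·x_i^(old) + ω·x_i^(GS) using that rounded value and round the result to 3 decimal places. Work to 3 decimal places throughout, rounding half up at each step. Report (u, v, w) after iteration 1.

(-0.766, 0.211, -0.028)

Iteration 1:
  u: GS value = (3 - (2)·2.600 - (-4)·-2.000) / (7) = -1.457;  u ← (1−ω)·2.000 + ω·-1.457 = -0.766
  v: GS value = (-1 - (-3)·-0.766 - (3)·-2.000) / (-7) = -0.386;  v ← (1−ω)·2.600 + ω·-0.386 = 0.211
  w: GS value = (5 - (-2)·-0.766 - (1)·0.211) / (7) = 0.465;  w ← (1−ω)·-2.000 + ω·0.465 = -0.028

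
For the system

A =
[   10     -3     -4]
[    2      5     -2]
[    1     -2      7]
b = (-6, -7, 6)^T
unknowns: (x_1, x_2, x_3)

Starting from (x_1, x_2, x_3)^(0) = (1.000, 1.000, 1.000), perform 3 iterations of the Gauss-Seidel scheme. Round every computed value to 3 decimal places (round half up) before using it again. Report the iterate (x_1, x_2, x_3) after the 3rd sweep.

(-0.592, -0.884, 0.689)

Iteration 1:
  x_1 = (-6 - (-3)·1.000 - (-4)·1.000) / (10) = 0.100
  x_2 = (-7 - (2)·0.100 - (-2)·1.000) / (5) = -1.040
  x_3 = (6 - (1)·0.100 - (-2)·-1.040) / (7) = 0.546
Iteration 2:
  x_1 = (-6 - (-3)·-1.040 - (-4)·0.546) / (10) = -0.694
  x_2 = (-7 - (2)·-0.694 - (-2)·0.546) / (5) = -0.904
  x_3 = (6 - (1)·-0.694 - (-2)·-0.904) / (7) = 0.698
Iteration 3:
  x_1 = (-6 - (-3)·-0.904 - (-4)·0.698) / (10) = -0.592
  x_2 = (-7 - (2)·-0.592 - (-2)·0.698) / (5) = -0.884
  x_3 = (6 - (1)·-0.592 - (-2)·-0.884) / (7) = 0.689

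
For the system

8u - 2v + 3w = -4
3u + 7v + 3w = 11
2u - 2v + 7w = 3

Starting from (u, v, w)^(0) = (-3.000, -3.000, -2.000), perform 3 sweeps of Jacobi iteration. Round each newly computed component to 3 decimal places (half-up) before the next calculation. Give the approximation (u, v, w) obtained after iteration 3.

(-0.712, 0.757, 0.810)

Iteration 1:
  u = (-4 - (-2)·-3.000 - (3)·-2.000) / (8) = -0.500
  v = (11 - (3)·-3.000 - (3)·-2.000) / (7) = 3.714
  w = (3 - (2)·-3.000 - (-2)·-3.000) / (7) = 0.429
Iteration 2:
  u = (-4 - (-2)·3.714 - (3)·0.429) / (8) = 0.268
  v = (11 - (3)·-0.500 - (3)·0.429) / (7) = 1.602
  w = (3 - (2)·-0.500 - (-2)·3.714) / (7) = 1.633
Iteration 3:
  u = (-4 - (-2)·1.602 - (3)·1.633) / (8) = -0.712
  v = (11 - (3)·0.268 - (3)·1.633) / (7) = 0.757
  w = (3 - (2)·0.268 - (-2)·1.602) / (7) = 0.810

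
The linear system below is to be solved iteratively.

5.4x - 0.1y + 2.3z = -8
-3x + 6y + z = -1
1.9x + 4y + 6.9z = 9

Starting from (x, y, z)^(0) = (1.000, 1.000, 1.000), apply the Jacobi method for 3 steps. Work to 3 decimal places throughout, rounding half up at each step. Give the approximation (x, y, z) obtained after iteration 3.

Iteration 1:
  x = (-8 - (-0.1)·1.000 - (2.3)·1.000) / (5.4) = -1.889
  y = (-1 - (-3)·1.000 - (1)·1.000) / (6) = 0.167
  z = (9 - (1.9)·1.000 - (4)·1.000) / (6.9) = 0.449
Iteration 2:
  x = (-8 - (-0.1)·0.167 - (2.3)·0.449) / (5.4) = -1.670
  y = (-1 - (-3)·-1.889 - (1)·0.449) / (6) = -1.186
  z = (9 - (1.9)·-1.889 - (4)·0.167) / (6.9) = 1.728
Iteration 3:
  x = (-8 - (-0.1)·-1.186 - (2.3)·1.728) / (5.4) = -2.239
  y = (-1 - (-3)·-1.670 - (1)·1.728) / (6) = -1.290
  z = (9 - (1.9)·-1.670 - (4)·-1.186) / (6.9) = 2.452

(-2.239, -1.290, 2.452)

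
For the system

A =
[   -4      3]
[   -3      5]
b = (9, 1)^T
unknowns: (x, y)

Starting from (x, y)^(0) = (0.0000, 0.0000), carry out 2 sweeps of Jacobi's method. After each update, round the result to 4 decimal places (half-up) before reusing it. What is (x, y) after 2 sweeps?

Iteration 1:
  x = (9 - (3)·0.0000) / (-4) = -2.2500
  y = (1 - (-3)·0.0000) / (5) = 0.2000
Iteration 2:
  x = (9 - (3)·0.2000) / (-4) = -2.1000
  y = (1 - (-3)·-2.2500) / (5) = -1.1500

(-2.1000, -1.1500)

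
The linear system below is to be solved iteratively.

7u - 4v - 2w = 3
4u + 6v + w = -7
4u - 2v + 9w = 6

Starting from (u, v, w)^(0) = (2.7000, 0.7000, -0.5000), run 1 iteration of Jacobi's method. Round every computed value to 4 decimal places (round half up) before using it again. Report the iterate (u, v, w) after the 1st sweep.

(0.6857, -2.8833, -0.3778)

Iteration 1:
  u = (3 - (-4)·0.7000 - (-2)·-0.5000) / (7) = 0.6857
  v = (-7 - (4)·2.7000 - (1)·-0.5000) / (6) = -2.8833
  w = (6 - (4)·2.7000 - (-2)·0.7000) / (9) = -0.3778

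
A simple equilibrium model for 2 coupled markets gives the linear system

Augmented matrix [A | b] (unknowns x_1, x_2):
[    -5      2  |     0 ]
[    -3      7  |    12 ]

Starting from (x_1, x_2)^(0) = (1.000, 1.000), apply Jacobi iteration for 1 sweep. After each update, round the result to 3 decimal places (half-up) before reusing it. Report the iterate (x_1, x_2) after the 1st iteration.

Iteration 1:
  x_1 = (0 - (2)·1.000) / (-5) = 0.400
  x_2 = (12 - (-3)·1.000) / (7) = 2.143

(0.400, 2.143)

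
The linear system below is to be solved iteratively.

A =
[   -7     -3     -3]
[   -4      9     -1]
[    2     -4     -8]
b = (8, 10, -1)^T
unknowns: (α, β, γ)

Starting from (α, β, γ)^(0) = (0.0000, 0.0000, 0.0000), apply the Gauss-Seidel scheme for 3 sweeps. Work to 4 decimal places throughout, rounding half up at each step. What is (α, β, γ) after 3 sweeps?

Iteration 1:
  α = (8 - (-3)·0.0000 - (-3)·0.0000) / (-7) = -1.1429
  β = (10 - (-4)·-1.1429 - (-1)·0.0000) / (9) = 0.6032
  γ = (-1 - (2)·-1.1429 - (-4)·0.6032) / (-8) = -0.4623
Iteration 2:
  α = (8 - (-3)·0.6032 - (-3)·-0.4623) / (-7) = -1.2032
  β = (10 - (-4)·-1.2032 - (-1)·-0.4623) / (9) = 0.5250
  γ = (-1 - (2)·-1.2032 - (-4)·0.5250) / (-8) = -0.4383
Iteration 3:
  α = (8 - (-3)·0.5250 - (-3)·-0.4383) / (-7) = -1.1800
  β = (10 - (-4)·-1.1800 - (-1)·-0.4383) / (9) = 0.5380
  γ = (-1 - (2)·-1.1800 - (-4)·0.5380) / (-8) = -0.4390

(-1.1800, 0.5380, -0.4390)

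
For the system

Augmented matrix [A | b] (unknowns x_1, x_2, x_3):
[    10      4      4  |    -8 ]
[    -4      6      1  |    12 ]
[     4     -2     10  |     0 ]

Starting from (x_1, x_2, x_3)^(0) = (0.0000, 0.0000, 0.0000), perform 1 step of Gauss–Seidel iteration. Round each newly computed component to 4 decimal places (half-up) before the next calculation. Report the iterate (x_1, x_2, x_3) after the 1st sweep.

Iteration 1:
  x_1 = (-8 - (4)·0.0000 - (4)·0.0000) / (10) = -0.8000
  x_2 = (12 - (-4)·-0.8000 - (1)·0.0000) / (6) = 1.4667
  x_3 = (0 - (4)·-0.8000 - (-2)·1.4667) / (10) = 0.6133

(-0.8000, 1.4667, 0.6133)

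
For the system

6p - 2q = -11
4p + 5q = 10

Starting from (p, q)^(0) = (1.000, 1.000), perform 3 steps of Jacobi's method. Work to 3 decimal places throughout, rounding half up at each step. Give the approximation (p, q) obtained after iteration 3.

Iteration 1:
  p = (-11 - (-2)·1.000) / (6) = -1.500
  q = (10 - (4)·1.000) / (5) = 1.200
Iteration 2:
  p = (-11 - (-2)·1.200) / (6) = -1.433
  q = (10 - (4)·-1.500) / (5) = 3.200
Iteration 3:
  p = (-11 - (-2)·3.200) / (6) = -0.767
  q = (10 - (4)·-1.433) / (5) = 3.146

(-0.767, 3.146)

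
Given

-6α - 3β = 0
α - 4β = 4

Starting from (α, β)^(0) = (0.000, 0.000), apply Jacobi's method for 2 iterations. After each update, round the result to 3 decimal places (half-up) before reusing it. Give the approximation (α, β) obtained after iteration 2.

(0.500, -1.000)

Iteration 1:
  α = (0 - (-3)·0.000) / (-6) = 0.000
  β = (4 - (1)·0.000) / (-4) = -1.000
Iteration 2:
  α = (0 - (-3)·-1.000) / (-6) = 0.500
  β = (4 - (1)·0.000) / (-4) = -1.000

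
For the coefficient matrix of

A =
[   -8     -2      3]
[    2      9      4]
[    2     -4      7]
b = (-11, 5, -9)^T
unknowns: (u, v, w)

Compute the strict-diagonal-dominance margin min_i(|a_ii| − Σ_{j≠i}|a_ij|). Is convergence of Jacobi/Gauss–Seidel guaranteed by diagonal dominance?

1

row 1: |-8| − (2+3) = 3
row 2: |9| − (2+4) = 3
row 3: |7| − (2+4) = 1
minimum over rows = 1 → strictly diagonally dominant (convergence guaranteed)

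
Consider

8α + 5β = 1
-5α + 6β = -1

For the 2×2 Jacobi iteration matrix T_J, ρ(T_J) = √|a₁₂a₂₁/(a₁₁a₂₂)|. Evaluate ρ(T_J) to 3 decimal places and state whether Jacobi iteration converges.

0.722

a₁₂a₂₁/(a₁₁a₂₂) = (5)·(-5) / ((8)·(6)) = -0.520833
ρ = √|-0.520833| = √0.520833 = 0.722
ρ < 1, so Jacobi converges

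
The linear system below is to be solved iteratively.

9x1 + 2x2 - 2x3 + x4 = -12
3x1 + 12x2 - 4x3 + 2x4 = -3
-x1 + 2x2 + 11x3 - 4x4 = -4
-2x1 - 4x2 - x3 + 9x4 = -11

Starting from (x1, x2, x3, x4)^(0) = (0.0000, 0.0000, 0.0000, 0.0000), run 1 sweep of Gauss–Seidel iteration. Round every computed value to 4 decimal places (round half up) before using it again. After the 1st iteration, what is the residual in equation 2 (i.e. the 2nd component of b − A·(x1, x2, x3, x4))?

Iteration 1:
  x1 = (-12 - (2)·0.0000 - (-2)·0.0000 - (1)·0.0000) / (9) = -1.3333
  x2 = (-3 - (3)·-1.3333 - (-4)·0.0000 - (2)·0.0000) / (12) = 0.0833
  x3 = (-4 - (-1)·-1.3333 - (2)·0.0833 - (-4)·0.0000) / (11) = -0.5000
  x4 = (-11 - (-2)·-1.3333 - (-4)·0.0833 - (-1)·-0.5000) / (9) = -1.5370
Residual b − A·x = (0.3701, 1.0743, -6.1479, -0.0004)

1.0743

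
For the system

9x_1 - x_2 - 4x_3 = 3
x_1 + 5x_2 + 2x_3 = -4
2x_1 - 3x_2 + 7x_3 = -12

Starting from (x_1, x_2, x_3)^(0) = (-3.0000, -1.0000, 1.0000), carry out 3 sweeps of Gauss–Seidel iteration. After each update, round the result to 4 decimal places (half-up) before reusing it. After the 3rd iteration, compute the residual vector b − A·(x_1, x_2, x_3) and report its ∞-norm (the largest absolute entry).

Iteration 1:
  x_1 = (3 - (-1)·-1.0000 - (-4)·1.0000) / (9) = 0.6667
  x_2 = (-4 - (1)·0.6667 - (2)·1.0000) / (5) = -1.3333
  x_3 = (-12 - (2)·0.6667 - (-3)·-1.3333) / (7) = -2.4762
Iteration 2:
  x_1 = (3 - (-1)·-1.3333 - (-4)·-2.4762) / (9) = -0.9153
  x_2 = (-4 - (1)·-0.9153 - (2)·-2.4762) / (5) = 0.3735
  x_3 = (-12 - (2)·-0.9153 - (-3)·0.3735) / (7) = -1.2927
Iteration 3:
  x_1 = (3 - (-1)·0.3735 - (-4)·-1.2927) / (9) = -0.1997
  x_2 = (-4 - (1)·-0.1997 - (2)·-1.2927) / (5) = -0.2430
  x_3 = (-12 - (2)·-0.1997 - (-3)·-0.2430) / (7) = -1.7614
Residual b − A·x = (-2.4913, 0.9375, 0.0002); ∞-norm = 2.4913

2.4913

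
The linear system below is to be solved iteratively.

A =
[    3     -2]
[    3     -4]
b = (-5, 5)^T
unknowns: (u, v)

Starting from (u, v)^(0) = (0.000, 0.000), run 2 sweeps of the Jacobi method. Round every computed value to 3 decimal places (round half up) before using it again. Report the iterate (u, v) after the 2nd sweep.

Iteration 1:
  u = (-5 - (-2)·0.000) / (3) = -1.667
  v = (5 - (3)·0.000) / (-4) = -1.250
Iteration 2:
  u = (-5 - (-2)·-1.250) / (3) = -2.500
  v = (5 - (3)·-1.667) / (-4) = -2.500

(-2.500, -2.500)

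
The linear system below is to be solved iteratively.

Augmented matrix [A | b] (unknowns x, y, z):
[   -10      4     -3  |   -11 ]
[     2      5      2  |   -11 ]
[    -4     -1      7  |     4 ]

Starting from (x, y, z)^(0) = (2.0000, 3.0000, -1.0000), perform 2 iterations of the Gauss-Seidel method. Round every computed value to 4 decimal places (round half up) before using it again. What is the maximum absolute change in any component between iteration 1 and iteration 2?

3.1314

Iteration 1:
  x = (-11 - (4)·3.0000 - (-3)·-1.0000) / (-10) = 2.6000
  y = (-11 - (2)·2.6000 - (2)·-1.0000) / (5) = -2.8400
  z = (4 - (-4)·2.6000 - (-1)·-2.8400) / (7) = 1.6514
Iteration 2:
  x = (-11 - (4)·-2.8400 - (-3)·1.6514) / (-10) = -0.5314
  y = (-11 - (2)·-0.5314 - (2)·1.6514) / (5) = -2.6480
  z = (4 - (-4)·-0.5314 - (-1)·-2.6480) / (7) = -0.1105
Change: (-3.1314, 0.1920, -1.7619) → max |·| = 3.1314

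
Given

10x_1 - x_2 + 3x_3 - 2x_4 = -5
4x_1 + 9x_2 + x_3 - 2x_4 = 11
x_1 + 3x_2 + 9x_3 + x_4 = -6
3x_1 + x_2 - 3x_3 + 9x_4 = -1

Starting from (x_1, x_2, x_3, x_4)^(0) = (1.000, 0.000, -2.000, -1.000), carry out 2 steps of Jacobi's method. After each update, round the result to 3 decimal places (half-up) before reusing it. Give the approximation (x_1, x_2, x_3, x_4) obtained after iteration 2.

Iteration 1:
  x_1 = (-5 - (-1)·0.000 - (3)·-2.000 - (-2)·-1.000) / (10) = -0.100
  x_2 = (11 - (4)·1.000 - (1)·-2.000 - (-2)·-1.000) / (9) = 0.778
  x_3 = (-6 - (1)·1.000 - (3)·0.000 - (1)·-1.000) / (9) = -0.667
  x_4 = (-1 - (3)·1.000 - (1)·0.000 - (-3)·-2.000) / (9) = -1.111
Iteration 2:
  x_1 = (-5 - (-1)·0.778 - (3)·-0.667 - (-2)·-1.111) / (10) = -0.444
  x_2 = (11 - (4)·-0.100 - (1)·-0.667 - (-2)·-1.111) / (9) = 1.094
  x_3 = (-6 - (1)·-0.100 - (3)·0.778 - (1)·-1.111) / (9) = -0.791
  x_4 = (-1 - (3)·-0.100 - (1)·0.778 - (-3)·-0.667) / (9) = -0.387

(-0.444, 1.094, -0.791, -0.387)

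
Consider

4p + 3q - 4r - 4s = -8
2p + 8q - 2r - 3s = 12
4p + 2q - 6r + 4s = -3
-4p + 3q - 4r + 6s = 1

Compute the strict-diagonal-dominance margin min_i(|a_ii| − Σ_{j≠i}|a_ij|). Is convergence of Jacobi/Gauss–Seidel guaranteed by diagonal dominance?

row 1: |4| − (3+4+4) = -7
row 2: |8| − (2+2+3) = 1
row 3: |-6| − (4+2+4) = -4
row 4: |6| − (4+3+4) = -5
minimum over rows = -7 → not strictly diagonally dominant

-7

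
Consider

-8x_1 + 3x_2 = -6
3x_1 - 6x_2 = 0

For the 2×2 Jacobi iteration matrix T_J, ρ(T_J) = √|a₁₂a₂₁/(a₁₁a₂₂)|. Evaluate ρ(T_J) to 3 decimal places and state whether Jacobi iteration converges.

a₁₂a₂₁/(a₁₁a₂₂) = (3)·(3) / ((-8)·(-6)) = 0.187500
ρ = √|0.187500| = √0.187500 = 0.433
ρ < 1, so Jacobi converges

0.433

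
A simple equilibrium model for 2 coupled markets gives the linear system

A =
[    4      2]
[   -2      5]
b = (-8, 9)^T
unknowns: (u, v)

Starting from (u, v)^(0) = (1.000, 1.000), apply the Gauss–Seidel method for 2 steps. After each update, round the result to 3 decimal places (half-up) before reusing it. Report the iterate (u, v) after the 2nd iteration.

Iteration 1:
  u = (-8 - (2)·1.000) / (4) = -2.500
  v = (9 - (-2)·-2.500) / (5) = 0.800
Iteration 2:
  u = (-8 - (2)·0.800) / (4) = -2.400
  v = (9 - (-2)·-2.400) / (5) = 0.840

(-2.400, 0.840)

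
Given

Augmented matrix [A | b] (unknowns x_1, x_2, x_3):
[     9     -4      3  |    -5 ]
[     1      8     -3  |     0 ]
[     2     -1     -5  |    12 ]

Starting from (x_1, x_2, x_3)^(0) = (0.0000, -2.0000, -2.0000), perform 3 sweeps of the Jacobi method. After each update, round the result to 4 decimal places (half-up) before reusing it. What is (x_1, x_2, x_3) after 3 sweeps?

(0.0080, -0.9326, -2.3583)

Iteration 1:
  x_1 = (-5 - (-4)·-2.0000 - (3)·-2.0000) / (9) = -0.7778
  x_2 = (0 - (1)·0.0000 - (-3)·-2.0000) / (8) = -0.7500
  x_3 = (12 - (2)·0.0000 - (-1)·-2.0000) / (-5) = -2.0000
Iteration 2:
  x_1 = (-5 - (-4)·-0.7500 - (3)·-2.0000) / (9) = -0.2222
  x_2 = (0 - (1)·-0.7778 - (-3)·-2.0000) / (8) = -0.6528
  x_3 = (12 - (2)·-0.7778 - (-1)·-0.7500) / (-5) = -2.5611
Iteration 3:
  x_1 = (-5 - (-4)·-0.6528 - (3)·-2.5611) / (9) = 0.0080
  x_2 = (0 - (1)·-0.2222 - (-3)·-2.5611) / (8) = -0.9326
  x_3 = (12 - (2)·-0.2222 - (-1)·-0.6528) / (-5) = -2.3583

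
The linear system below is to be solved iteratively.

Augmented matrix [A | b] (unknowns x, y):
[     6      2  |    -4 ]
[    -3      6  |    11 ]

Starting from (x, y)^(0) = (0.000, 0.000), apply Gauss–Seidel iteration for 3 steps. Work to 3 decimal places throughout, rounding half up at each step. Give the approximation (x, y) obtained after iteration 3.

(-1.083, 1.292)

Iteration 1:
  x = (-4 - (2)·0.000) / (6) = -0.667
  y = (11 - (-3)·-0.667) / (6) = 1.500
Iteration 2:
  x = (-4 - (2)·1.500) / (6) = -1.167
  y = (11 - (-3)·-1.167) / (6) = 1.250
Iteration 3:
  x = (-4 - (2)·1.250) / (6) = -1.083
  y = (11 - (-3)·-1.083) / (6) = 1.292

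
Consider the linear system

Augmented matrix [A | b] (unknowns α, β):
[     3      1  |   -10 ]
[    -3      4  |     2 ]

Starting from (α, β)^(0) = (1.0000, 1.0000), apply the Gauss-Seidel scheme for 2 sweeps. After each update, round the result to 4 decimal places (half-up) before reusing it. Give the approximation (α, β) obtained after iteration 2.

(-2.5833, -1.4375)

Iteration 1:
  α = (-10 - (1)·1.0000) / (3) = -3.6667
  β = (2 - (-3)·-3.6667) / (4) = -2.2500
Iteration 2:
  α = (-10 - (1)·-2.2500) / (3) = -2.5833
  β = (2 - (-3)·-2.5833) / (4) = -1.4375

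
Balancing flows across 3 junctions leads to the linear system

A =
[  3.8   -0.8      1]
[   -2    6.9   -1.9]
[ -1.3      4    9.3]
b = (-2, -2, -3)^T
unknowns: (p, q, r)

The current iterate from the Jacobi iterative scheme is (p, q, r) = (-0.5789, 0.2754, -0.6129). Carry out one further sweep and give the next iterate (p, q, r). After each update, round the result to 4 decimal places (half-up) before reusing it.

One sweep:
  p = (-2 - (-0.8)·0.2754 - (1)·-0.6129) / (3.8) = -0.3070
  q = (-2 - (-2)·-0.5789 - (-1.9)·-0.6129) / (6.9) = -0.6264
  r = (-3 - (-1.3)·-0.5789 - (4)·0.2754) / (9.3) = -0.5220

(-0.3070, -0.6264, -0.5220)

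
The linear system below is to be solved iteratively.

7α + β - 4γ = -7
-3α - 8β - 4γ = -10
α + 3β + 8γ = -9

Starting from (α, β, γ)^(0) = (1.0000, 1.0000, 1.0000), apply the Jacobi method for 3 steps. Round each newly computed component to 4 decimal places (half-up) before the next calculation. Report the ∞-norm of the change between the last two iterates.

Iteration 1:
  α = (-7 - (1)·1.0000 - (-4)·1.0000) / (7) = -0.5714
  β = (-10 - (-3)·1.0000 - (-4)·1.0000) / (-8) = 0.3750
  γ = (-9 - (1)·1.0000 - (3)·1.0000) / (8) = -1.6250
Iteration 2:
  α = (-7 - (1)·0.3750 - (-4)·-1.6250) / (7) = -1.9821
  β = (-10 - (-3)·-0.5714 - (-4)·-1.6250) / (-8) = 2.2768
  γ = (-9 - (1)·-0.5714 - (3)·0.3750) / (8) = -1.1942
Iteration 3:
  α = (-7 - (1)·2.2768 - (-4)·-1.1942) / (7) = -2.0077
  β = (-10 - (-3)·-1.9821 - (-4)·-1.1942) / (-8) = 2.5904
  γ = (-9 - (1)·-1.9821 - (3)·2.2768) / (8) = -1.7310
Change: (-0.0256, 0.3136, -0.5368) → max |·| = 0.5368

0.5368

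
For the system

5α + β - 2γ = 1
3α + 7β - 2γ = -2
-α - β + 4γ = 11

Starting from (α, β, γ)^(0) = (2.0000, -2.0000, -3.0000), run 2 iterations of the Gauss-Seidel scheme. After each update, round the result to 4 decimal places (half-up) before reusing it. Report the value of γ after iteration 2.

3.0383

Iteration 1:
  α = (1 - (1)·-2.0000 - (-2)·-3.0000) / (5) = -0.6000
  β = (-2 - (3)·-0.6000 - (-2)·-3.0000) / (7) = -0.8857
  γ = (11 - (-1)·-0.6000 - (-1)·-0.8857) / (4) = 2.3786
Iteration 2:
  α = (1 - (1)·-0.8857 - (-2)·2.3786) / (5) = 1.3286
  β = (-2 - (3)·1.3286 - (-2)·2.3786) / (7) = -0.1755
  γ = (11 - (-1)·1.3286 - (-1)·-0.1755) / (4) = 3.0383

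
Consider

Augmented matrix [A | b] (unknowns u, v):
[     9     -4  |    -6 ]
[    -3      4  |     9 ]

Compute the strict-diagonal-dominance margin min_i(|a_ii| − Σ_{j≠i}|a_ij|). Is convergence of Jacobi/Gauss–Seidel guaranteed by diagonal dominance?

1

row 1: |9| − (4) = 5
row 2: |4| − (3) = 1
minimum over rows = 1 → strictly diagonally dominant (convergence guaranteed)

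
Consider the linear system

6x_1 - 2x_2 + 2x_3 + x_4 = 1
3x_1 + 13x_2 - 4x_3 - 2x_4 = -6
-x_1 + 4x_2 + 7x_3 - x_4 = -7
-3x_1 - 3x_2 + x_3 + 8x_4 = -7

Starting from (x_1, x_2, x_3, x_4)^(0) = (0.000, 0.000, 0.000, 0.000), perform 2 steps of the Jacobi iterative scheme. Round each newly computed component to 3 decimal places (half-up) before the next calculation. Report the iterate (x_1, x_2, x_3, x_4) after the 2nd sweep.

(0.492, -0.942, -0.837, -0.861)

Iteration 1:
  x_1 = (1 - (-2)·0.000 - (2)·0.000 - (1)·0.000) / (6) = 0.167
  x_2 = (-6 - (3)·0.000 - (-4)·0.000 - (-2)·0.000) / (13) = -0.462
  x_3 = (-7 - (-1)·0.000 - (4)·0.000 - (-1)·0.000) / (7) = -1.000
  x_4 = (-7 - (-3)·0.000 - (-3)·0.000 - (1)·0.000) / (8) = -0.875
Iteration 2:
  x_1 = (1 - (-2)·-0.462 - (2)·-1.000 - (1)·-0.875) / (6) = 0.492
  x_2 = (-6 - (3)·0.167 - (-4)·-1.000 - (-2)·-0.875) / (13) = -0.942
  x_3 = (-7 - (-1)·0.167 - (4)·-0.462 - (-1)·-0.875) / (7) = -0.837
  x_4 = (-7 - (-3)·0.167 - (-3)·-0.462 - (1)·-1.000) / (8) = -0.861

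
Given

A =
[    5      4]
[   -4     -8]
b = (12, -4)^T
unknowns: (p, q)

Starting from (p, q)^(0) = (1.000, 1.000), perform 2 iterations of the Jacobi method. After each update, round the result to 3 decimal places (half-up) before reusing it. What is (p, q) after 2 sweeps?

Iteration 1:
  p = (12 - (4)·1.000) / (5) = 1.600
  q = (-4 - (-4)·1.000) / (-8) = 0.000
Iteration 2:
  p = (12 - (4)·0.000) / (5) = 2.400
  q = (-4 - (-4)·1.600) / (-8) = -0.300

(2.400, -0.300)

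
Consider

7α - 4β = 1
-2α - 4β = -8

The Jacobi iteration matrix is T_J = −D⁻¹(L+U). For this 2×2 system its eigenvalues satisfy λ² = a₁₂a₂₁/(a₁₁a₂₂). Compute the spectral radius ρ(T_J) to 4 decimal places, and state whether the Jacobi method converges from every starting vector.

0.5345

a₁₂a₂₁/(a₁₁a₂₂) = (-4)·(-2) / ((7)·(-4)) = -0.285714
ρ = √|-0.285714| = √0.285714 = 0.5345
ρ < 1, so Jacobi converges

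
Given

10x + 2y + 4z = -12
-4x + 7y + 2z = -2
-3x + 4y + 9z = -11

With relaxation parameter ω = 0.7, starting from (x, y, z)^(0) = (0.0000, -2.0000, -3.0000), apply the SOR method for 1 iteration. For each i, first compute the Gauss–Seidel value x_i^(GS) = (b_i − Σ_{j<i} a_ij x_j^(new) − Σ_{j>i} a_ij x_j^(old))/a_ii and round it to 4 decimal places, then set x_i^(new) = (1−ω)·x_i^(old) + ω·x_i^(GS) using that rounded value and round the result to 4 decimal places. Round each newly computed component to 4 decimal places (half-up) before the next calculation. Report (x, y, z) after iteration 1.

Iteration 1:
  x: GS value = (-12 - (2)·-2.0000 - (4)·-3.0000) / (10) = 0.4000;  x ← (1−ω)·0.0000 + ω·0.4000 = 0.2800
  y: GS value = (-2 - (-4)·0.2800 - (2)·-3.0000) / (7) = 0.7314;  y ← (1−ω)·-2.0000 + ω·0.7314 = -0.0880
  z: GS value = (-11 - (-3)·0.2800 - (4)·-0.0880) / (9) = -1.0898;  z ← (1−ω)·-3.0000 + ω·-1.0898 = -1.6629

(0.2800, -0.0880, -1.6629)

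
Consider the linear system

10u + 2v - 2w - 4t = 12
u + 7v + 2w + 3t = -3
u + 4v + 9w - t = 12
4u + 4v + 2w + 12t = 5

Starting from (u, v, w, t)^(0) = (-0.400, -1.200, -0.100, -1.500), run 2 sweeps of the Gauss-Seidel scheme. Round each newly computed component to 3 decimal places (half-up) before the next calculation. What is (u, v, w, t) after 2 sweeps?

(1.351, -0.883, 1.568, -0.001)

Iteration 1:
  u = (12 - (2)·-1.200 - (-2)·-0.100 - (-4)·-1.500) / (10) = 0.820
  v = (-3 - (1)·0.820 - (2)·-0.100 - (3)·-1.500) / (7) = 0.126
  w = (12 - (1)·0.820 - (4)·0.126 - (-1)·-1.500) / (9) = 1.020
  t = (5 - (4)·0.820 - (4)·0.126 - (2)·1.020) / (12) = -0.069
Iteration 2:
  u = (12 - (2)·0.126 - (-2)·1.020 - (-4)·-0.069) / (10) = 1.351
  v = (-3 - (1)·1.351 - (2)·1.020 - (3)·-0.069) / (7) = -0.883
  w = (12 - (1)·1.351 - (4)·-0.883 - (-1)·-0.069) / (9) = 1.568
  t = (5 - (4)·1.351 - (4)·-0.883 - (2)·1.568) / (12) = -0.001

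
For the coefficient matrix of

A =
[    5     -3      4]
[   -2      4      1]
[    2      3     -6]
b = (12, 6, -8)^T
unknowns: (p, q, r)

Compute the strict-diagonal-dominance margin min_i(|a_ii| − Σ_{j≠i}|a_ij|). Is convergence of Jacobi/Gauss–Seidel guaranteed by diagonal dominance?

row 1: |5| − (3+4) = -2
row 2: |4| − (2+1) = 1
row 3: |-6| − (2+3) = 1
minimum over rows = -2 → not strictly diagonally dominant

-2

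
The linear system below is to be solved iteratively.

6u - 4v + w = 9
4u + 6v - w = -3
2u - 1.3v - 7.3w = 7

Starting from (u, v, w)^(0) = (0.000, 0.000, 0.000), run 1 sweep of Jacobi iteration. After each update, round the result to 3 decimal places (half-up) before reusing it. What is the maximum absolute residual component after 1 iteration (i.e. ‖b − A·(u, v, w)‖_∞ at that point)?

6.959

Iteration 1:
  u = (9 - (-4)·0.000 - (1)·0.000) / (6) = 1.500
  v = (-3 - (4)·0.000 - (-1)·0.000) / (6) = -0.500
  w = (7 - (2)·0.000 - (-1.3)·0.000) / (-7.3) = -0.959
Residual b − A·x = (-1.041, -6.959, -3.651); ∞-norm = 6.959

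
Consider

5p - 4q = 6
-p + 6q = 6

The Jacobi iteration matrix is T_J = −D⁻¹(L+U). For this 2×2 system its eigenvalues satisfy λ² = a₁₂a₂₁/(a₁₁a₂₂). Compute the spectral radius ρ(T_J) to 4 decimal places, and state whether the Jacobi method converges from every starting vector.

0.3651

a₁₂a₂₁/(a₁₁a₂₂) = (-4)·(-1) / ((5)·(6)) = 0.133333
ρ = √|0.133333| = √0.133333 = 0.3651
ρ < 1, so Jacobi converges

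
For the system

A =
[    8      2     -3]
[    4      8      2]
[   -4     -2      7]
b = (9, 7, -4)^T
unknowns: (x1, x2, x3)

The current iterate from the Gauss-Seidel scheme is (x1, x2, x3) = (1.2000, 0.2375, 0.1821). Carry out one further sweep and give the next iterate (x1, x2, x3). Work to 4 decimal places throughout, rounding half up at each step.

One sweep:
  x1 = (9 - (2)·0.2375 - (-3)·0.1821) / (8) = 1.1339
  x2 = (7 - (4)·1.1339 - (2)·0.1821) / (8) = 0.2625
  x3 = (-4 - (-4)·1.1339 - (-2)·0.2625) / (7) = 0.1515

(1.1339, 0.2625, 0.1515)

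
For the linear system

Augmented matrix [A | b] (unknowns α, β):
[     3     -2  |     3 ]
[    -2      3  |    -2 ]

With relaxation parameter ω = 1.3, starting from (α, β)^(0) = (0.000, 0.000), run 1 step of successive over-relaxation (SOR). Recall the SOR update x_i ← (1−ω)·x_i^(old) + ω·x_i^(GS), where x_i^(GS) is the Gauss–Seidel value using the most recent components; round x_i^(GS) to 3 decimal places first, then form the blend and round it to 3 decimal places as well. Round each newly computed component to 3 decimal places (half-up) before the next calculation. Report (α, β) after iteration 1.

(1.300, 0.260)

Iteration 1:
  α: GS value = (3 - (-2)·0.000) / (3) = 1.000;  α ← (1−ω)·0.000 + ω·1.000 = 1.300
  β: GS value = (-2 - (-2)·1.300) / (3) = 0.200;  β ← (1−ω)·0.000 + ω·0.200 = 0.260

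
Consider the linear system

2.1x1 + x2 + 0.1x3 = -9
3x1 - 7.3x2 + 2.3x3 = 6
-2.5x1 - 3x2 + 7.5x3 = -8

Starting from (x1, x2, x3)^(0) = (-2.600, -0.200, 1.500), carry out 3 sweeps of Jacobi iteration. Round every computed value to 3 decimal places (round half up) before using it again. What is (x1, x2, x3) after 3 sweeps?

(-2.613, -3.229, -3.522)

Iteration 1:
  x1 = (-9 - (1)·-0.200 - (0.1)·1.500) / (2.1) = -4.262
  x2 = (6 - (3)·-2.600 - (2.3)·1.500) / (-7.3) = -1.418
  x3 = (-8 - (-2.5)·-2.600 - (-3)·-0.200) / (7.5) = -2.013
Iteration 2:
  x1 = (-9 - (1)·-1.418 - (0.1)·-2.013) / (2.1) = -3.515
  x2 = (6 - (3)·-4.262 - (2.3)·-2.013) / (-7.3) = -3.208
  x3 = (-8 - (-2.5)·-4.262 - (-3)·-1.418) / (7.5) = -3.055
Iteration 3:
  x1 = (-9 - (1)·-3.208 - (0.1)·-3.055) / (2.1) = -2.613
  x2 = (6 - (3)·-3.515 - (2.3)·-3.055) / (-7.3) = -3.229
  x3 = (-8 - (-2.5)·-3.515 - (-3)·-3.208) / (7.5) = -3.522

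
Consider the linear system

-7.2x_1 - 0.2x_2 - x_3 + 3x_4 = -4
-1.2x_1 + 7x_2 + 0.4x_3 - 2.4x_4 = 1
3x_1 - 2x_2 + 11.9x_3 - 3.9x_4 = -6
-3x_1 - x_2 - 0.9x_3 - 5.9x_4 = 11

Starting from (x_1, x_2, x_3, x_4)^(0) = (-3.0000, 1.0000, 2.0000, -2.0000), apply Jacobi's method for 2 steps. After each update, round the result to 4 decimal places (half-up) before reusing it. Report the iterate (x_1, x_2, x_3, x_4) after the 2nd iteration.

Iteration 1:
  x_1 = (-4 - (-0.2)·1.0000 - (-1)·2.0000 - (3)·-2.0000) / (-7.2) = -0.5833
  x_2 = (1 - (-1.2)·-3.0000 - (0.4)·2.0000 - (-2.4)·-2.0000) / (7) = -1.1714
  x_3 = (-6 - (3)·-3.0000 - (-2)·1.0000 - (-3.9)·-2.0000) / (11.9) = -0.2353
  x_4 = (11 - (-3)·-3.0000 - (-1)·1.0000 - (-0.9)·2.0000) / (-5.9) = -0.8136
Iteration 2:
  x_1 = (-4 - (-0.2)·-1.1714 - (-1)·-0.2353 - (3)·-0.8136) / (-7.2) = 0.2818
  x_2 = (1 - (-1.2)·-0.5833 - (0.4)·-0.2353 - (-2.4)·-0.8136) / (7) = -0.2226
  x_3 = (-6 - (3)·-0.5833 - (-2)·-1.1714 - (-3.9)·-0.8136) / (11.9) = -0.8207
  x_4 = (11 - (-3)·-0.5833 - (-1)·-1.1714 - (-0.9)·-0.2353) / (-5.9) = -1.3334

(0.2818, -0.2226, -0.8207, -1.3334)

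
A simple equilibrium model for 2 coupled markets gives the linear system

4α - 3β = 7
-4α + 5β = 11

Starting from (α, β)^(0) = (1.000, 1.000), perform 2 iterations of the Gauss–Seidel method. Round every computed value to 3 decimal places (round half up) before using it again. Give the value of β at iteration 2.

6.120

Iteration 1:
  α = (7 - (-3)·1.000) / (4) = 2.500
  β = (11 - (-4)·2.500) / (5) = 4.200
Iteration 2:
  α = (7 - (-3)·4.200) / (4) = 4.900
  β = (11 - (-4)·4.900) / (5) = 6.120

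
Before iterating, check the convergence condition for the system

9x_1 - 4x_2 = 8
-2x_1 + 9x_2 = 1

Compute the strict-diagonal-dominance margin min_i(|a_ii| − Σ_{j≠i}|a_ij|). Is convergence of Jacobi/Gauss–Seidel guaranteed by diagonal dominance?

5

row 1: |9| − (4) = 5
row 2: |9| − (2) = 7
minimum over rows = 5 → strictly diagonally dominant (convergence guaranteed)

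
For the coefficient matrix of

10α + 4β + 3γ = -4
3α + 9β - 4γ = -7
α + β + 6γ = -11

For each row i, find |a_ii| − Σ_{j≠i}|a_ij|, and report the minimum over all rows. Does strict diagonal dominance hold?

row 1: |10| − (4+3) = 3
row 2: |9| − (3+4) = 2
row 3: |6| − (1+1) = 4
minimum over rows = 2 → strictly diagonally dominant (convergence guaranteed)

2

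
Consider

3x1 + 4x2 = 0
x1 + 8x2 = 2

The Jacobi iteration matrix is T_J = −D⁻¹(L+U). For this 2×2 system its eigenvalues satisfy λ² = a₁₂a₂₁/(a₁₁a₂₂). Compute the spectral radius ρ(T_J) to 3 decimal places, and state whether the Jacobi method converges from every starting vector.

a₁₂a₂₁/(a₁₁a₂₂) = (4)·(1) / ((3)·(8)) = 0.166667
ρ = √|0.166667| = √0.166667 = 0.408
ρ < 1, so Jacobi converges

0.408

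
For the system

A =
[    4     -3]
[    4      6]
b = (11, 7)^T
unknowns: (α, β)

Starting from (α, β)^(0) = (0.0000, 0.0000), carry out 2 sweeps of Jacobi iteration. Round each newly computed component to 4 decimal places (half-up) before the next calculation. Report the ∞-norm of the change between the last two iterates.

1.8334

Iteration 1:
  α = (11 - (-3)·0.0000) / (4) = 2.7500
  β = (7 - (4)·0.0000) / (6) = 1.1667
Iteration 2:
  α = (11 - (-3)·1.1667) / (4) = 3.6250
  β = (7 - (4)·2.7500) / (6) = -0.6667
Change: (0.8750, -1.8334) → max |·| = 1.8334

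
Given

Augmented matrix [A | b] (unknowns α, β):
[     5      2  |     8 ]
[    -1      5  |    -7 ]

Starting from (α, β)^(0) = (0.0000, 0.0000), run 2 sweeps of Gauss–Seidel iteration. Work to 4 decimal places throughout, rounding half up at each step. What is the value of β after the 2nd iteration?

-0.9936

Iteration 1:
  α = (8 - (2)·0.0000) / (5) = 1.6000
  β = (-7 - (-1)·1.6000) / (5) = -1.0800
Iteration 2:
  α = (8 - (2)·-1.0800) / (5) = 2.0320
  β = (-7 - (-1)·2.0320) / (5) = -0.9936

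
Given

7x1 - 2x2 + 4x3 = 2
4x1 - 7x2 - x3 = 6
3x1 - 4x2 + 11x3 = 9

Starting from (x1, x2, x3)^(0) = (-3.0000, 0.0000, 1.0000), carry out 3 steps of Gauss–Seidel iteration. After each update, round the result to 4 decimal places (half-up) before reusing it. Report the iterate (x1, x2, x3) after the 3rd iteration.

(-0.3174, -1.1103, 0.5010)

Iteration 1:
  x1 = (2 - (-2)·0.0000 - (4)·1.0000) / (7) = -0.2857
  x2 = (6 - (4)·-0.2857 - (-1)·1.0000) / (-7) = -1.1633
  x3 = (9 - (3)·-0.2857 - (-4)·-1.1633) / (11) = 0.4731
Iteration 2:
  x1 = (2 - (-2)·-1.1633 - (4)·0.4731) / (7) = -0.3170
  x2 = (6 - (4)·-0.3170 - (-1)·0.4731) / (-7) = -1.1059
  x3 = (9 - (3)·-0.3170 - (-4)·-1.1059) / (11) = 0.5025
Iteration 3:
  x1 = (2 - (-2)·-1.1059 - (4)·0.5025) / (7) = -0.3174
  x2 = (6 - (4)·-0.3174 - (-1)·0.5025) / (-7) = -1.1103
  x3 = (9 - (3)·-0.3174 - (-4)·-1.1103) / (11) = 0.5010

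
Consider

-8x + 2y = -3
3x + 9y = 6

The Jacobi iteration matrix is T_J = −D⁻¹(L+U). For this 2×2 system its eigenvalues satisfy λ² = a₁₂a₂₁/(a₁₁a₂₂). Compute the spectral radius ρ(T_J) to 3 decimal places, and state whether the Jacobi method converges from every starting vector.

0.289

a₁₂a₂₁/(a₁₁a₂₂) = (2)·(3) / ((-8)·(9)) = -0.083333
ρ = √|-0.083333| = √0.083333 = 0.289
ρ < 1, so Jacobi converges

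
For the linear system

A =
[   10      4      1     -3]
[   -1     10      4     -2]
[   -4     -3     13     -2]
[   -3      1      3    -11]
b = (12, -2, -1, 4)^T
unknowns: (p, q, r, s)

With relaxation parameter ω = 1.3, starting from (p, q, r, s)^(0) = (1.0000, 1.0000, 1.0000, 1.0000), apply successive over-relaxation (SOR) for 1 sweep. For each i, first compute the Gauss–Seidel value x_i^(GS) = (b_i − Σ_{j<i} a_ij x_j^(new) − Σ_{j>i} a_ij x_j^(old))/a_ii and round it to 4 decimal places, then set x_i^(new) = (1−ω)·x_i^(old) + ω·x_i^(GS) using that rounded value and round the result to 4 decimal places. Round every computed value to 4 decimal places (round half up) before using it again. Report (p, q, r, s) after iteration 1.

Iteration 1:
  p: GS value = (12 - (4)·1.0000 - (1)·1.0000 - (-3)·1.0000) / (10) = 1.0000;  p ← (1−ω)·1.0000 + ω·1.0000 = 1.0000
  q: GS value = (-2 - (-1)·1.0000 - (4)·1.0000 - (-2)·1.0000) / (10) = -0.3000;  q ← (1−ω)·1.0000 + ω·-0.3000 = -0.6900
  r: GS value = (-1 - (-4)·1.0000 - (-3)·-0.6900 - (-2)·1.0000) / (13) = 0.2254;  r ← (1−ω)·1.0000 + ω·0.2254 = -0.0070
  s: GS value = (4 - (-3)·1.0000 - (1)·-0.6900 - (3)·-0.0070) / (-11) = -0.7010;  s ← (1−ω)·1.0000 + ω·-0.7010 = -1.2113

(1.0000, -0.6900, -0.0070, -1.2113)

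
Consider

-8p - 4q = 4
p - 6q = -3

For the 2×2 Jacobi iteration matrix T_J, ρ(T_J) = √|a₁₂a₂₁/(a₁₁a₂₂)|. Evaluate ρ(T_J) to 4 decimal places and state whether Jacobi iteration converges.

0.2887

a₁₂a₂₁/(a₁₁a₂₂) = (-4)·(1) / ((-8)·(-6)) = -0.083333
ρ = √|-0.083333| = √0.083333 = 0.2887
ρ < 1, so Jacobi converges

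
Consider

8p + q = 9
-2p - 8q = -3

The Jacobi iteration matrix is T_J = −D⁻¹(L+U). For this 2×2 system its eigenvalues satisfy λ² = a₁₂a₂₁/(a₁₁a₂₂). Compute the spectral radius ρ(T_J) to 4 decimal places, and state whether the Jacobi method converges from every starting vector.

a₁₂a₂₁/(a₁₁a₂₂) = (1)·(-2) / ((8)·(-8)) = 0.031250
ρ = √|0.031250| = √0.031250 = 0.1768
ρ < 1, so Jacobi converges

0.1768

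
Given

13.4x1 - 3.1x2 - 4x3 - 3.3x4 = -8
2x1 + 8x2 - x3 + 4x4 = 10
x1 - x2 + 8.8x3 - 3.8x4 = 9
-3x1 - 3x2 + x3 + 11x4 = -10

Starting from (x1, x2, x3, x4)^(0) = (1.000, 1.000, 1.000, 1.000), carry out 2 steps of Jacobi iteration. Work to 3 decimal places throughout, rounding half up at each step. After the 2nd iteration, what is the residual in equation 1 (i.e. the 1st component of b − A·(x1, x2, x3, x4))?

-0.456

Iteration 1:
  x1 = (-8 - (-3.1)·1.000 - (-4)·1.000 - (-3.3)·1.000) / (13.4) = 0.179
  x2 = (10 - (2)·1.000 - (-1)·1.000 - (4)·1.000) / (8) = 0.625
  x3 = (9 - (1)·1.000 - (-1)·1.000 - (-3.8)·1.000) / (8.8) = 1.455
  x4 = (-10 - (-3)·1.000 - (-3)·1.000 - (1)·1.000) / (11) = -0.455
Iteration 2:
  x1 = (-8 - (-3.1)·0.625 - (-4)·1.455 - (-3.3)·-0.455) / (13.4) = -0.130
  x2 = (10 - (2)·0.179 - (-1)·1.455 - (4)·-0.455) / (8) = 1.615
  x3 = (9 - (1)·0.179 - (-1)·0.625 - (-3.8)·-0.455) / (8.8) = 0.877
  x4 = (-10 - (-3)·0.179 - (-3)·0.625 - (1)·1.455) / (11) = -0.822
Residual b − A·x = (-0.456, 1.505, -0.096, 2.620)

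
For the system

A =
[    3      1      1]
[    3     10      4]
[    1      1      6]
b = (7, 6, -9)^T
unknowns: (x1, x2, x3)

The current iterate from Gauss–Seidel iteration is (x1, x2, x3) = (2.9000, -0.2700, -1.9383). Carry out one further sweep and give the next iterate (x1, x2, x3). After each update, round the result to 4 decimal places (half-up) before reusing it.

One sweep:
  x1 = (7 - (1)·-0.2700 - (1)·-1.9383) / (3) = 3.0694
  x2 = (6 - (3)·3.0694 - (4)·-1.9383) / (10) = 0.4545
  x3 = (-9 - (1)·3.0694 - (1)·0.4545) / (6) = -2.0873

(3.0694, 0.4545, -2.0873)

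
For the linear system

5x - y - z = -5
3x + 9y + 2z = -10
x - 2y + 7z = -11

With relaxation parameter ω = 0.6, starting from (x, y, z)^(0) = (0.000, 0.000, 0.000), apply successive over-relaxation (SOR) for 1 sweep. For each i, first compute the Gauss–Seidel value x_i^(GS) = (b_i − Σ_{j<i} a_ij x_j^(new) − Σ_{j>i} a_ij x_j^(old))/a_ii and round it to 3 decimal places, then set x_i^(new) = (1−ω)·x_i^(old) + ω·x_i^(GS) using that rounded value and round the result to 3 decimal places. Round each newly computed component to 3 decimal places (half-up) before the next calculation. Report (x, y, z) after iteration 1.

(-0.600, -0.547, -0.985)

Iteration 1:
  x: GS value = (-5 - (-1)·0.000 - (-1)·0.000) / (5) = -1.000;  x ← (1−ω)·0.000 + ω·-1.000 = -0.600
  y: GS value = (-10 - (3)·-0.600 - (2)·0.000) / (9) = -0.911;  y ← (1−ω)·0.000 + ω·-0.911 = -0.547
  z: GS value = (-11 - (1)·-0.600 - (-2)·-0.547) / (7) = -1.642;  z ← (1−ω)·0.000 + ω·-1.642 = -0.985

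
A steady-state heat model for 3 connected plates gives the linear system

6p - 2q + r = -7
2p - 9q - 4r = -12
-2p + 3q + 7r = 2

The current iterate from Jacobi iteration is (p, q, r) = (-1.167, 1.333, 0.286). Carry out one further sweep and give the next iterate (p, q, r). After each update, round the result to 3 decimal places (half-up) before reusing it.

One sweep:
  p = (-7 - (-2)·1.333 - (1)·0.286) / (6) = -0.770
  q = (-12 - (2)·-1.167 - (-4)·0.286) / (-9) = 0.947
  r = (2 - (-2)·-1.167 - (3)·1.333) / (7) = -0.619

(-0.770, 0.947, -0.619)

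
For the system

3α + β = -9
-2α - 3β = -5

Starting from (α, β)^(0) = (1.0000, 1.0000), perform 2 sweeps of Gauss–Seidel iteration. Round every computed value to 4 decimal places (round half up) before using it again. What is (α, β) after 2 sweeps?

(-4.2963, 4.5309)

Iteration 1:
  α = (-9 - (1)·1.0000) / (3) = -3.3333
  β = (-5 - (-2)·-3.3333) / (-3) = 3.8889
Iteration 2:
  α = (-9 - (1)·3.8889) / (3) = -4.2963
  β = (-5 - (-2)·-4.2963) / (-3) = 4.5309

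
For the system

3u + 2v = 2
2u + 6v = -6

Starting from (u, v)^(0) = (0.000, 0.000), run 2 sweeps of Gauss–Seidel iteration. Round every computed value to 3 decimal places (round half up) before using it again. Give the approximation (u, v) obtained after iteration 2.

Iteration 1:
  u = (2 - (2)·0.000) / (3) = 0.667
  v = (-6 - (2)·0.667) / (6) = -1.222
Iteration 2:
  u = (2 - (2)·-1.222) / (3) = 1.481
  v = (-6 - (2)·1.481) / (6) = -1.494

(1.481, -1.494)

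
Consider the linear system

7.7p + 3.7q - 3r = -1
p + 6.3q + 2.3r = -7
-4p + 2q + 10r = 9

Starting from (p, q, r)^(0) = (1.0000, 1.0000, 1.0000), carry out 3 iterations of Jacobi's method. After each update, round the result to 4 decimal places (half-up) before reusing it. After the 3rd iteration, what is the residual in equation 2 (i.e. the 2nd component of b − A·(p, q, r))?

Iteration 1:
  p = (-1 - (3.7)·1.0000 - (-3)·1.0000) / (7.7) = -0.2208
  q = (-7 - (1)·1.0000 - (2.3)·1.0000) / (6.3) = -1.6349
  r = (9 - (-4)·1.0000 - (2)·1.0000) / (10) = 1.1000
Iteration 2:
  p = (-1 - (3.7)·-1.6349 - (-3)·1.1000) / (7.7) = 1.0843
  q = (-7 - (1)·-0.2208 - (2.3)·1.1000) / (6.3) = -1.4777
  r = (9 - (-4)·-0.2208 - (2)·-1.6349) / (10) = 1.1387
Iteration 3:
  p = (-1 - (3.7)·-1.4777 - (-3)·1.1387) / (7.7) = 1.0238
  q = (-7 - (1)·1.0843 - (2.3)·1.1387) / (6.3) = -1.6989
  r = (9 - (-4)·1.0843 - (2)·-1.4777) / (10) = 1.6293
Residual b − A·x = (2.2906, -1.0681, 0.2000)

-1.0681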